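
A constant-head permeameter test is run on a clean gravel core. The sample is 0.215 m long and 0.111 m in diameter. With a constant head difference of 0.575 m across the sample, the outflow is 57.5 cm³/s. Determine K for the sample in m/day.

Cross-sectional area A = π·(d/2)² = π × (0.111/2)² = 0.009677 m².
Convert discharge: 57.5 cm³/s = 5.750e-05 m³/s.
Darcy's law rearranged: K = Q·L / (A·Δh) = 5.750e-05 × 0.215 / (0.009677 × 0.575) = 0.002222 m/s = 192.0 m/day.

192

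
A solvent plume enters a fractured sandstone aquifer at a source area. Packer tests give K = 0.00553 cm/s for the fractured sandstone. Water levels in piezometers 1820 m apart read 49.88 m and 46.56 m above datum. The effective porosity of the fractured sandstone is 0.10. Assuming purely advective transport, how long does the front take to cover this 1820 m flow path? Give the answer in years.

Convert K: 0.00553 cm/s × 864 = 4.778 m/day.
Hydraulic gradient i = (49.88 − 46.56) / 1820 = 3.32 / 1820 = 0.001824.
Darcy flux q = K · i = 4.778 × 0.001824 = 0.008716 m/day.
Seepage velocity v = q / n_e = 0.008716 / 0.10 = 0.08716 m/day.
Travel time t = L / v = 1820 / 0.08716 = 20882 days = 57.17 years.

57.2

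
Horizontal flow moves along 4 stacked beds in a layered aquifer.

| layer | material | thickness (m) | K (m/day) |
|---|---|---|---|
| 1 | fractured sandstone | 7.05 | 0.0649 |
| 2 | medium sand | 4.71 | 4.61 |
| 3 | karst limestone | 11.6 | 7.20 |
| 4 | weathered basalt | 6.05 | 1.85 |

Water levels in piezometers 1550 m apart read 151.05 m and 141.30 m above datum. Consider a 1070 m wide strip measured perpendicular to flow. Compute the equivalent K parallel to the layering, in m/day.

Flow is parallel to layering, so each bed carries its own Darcy discharge and the transmissivities add.
Σ(K_i·b_i) = 0.0649×7.05 + 4.61×4.71 + 7.20×11.6 + 1.85×6.05 = 116.9 m²/day.
Total thickness b = 29.41 m, so K_eq = Σ(K_i·b_i)/b = 3.974 m/day.

3.97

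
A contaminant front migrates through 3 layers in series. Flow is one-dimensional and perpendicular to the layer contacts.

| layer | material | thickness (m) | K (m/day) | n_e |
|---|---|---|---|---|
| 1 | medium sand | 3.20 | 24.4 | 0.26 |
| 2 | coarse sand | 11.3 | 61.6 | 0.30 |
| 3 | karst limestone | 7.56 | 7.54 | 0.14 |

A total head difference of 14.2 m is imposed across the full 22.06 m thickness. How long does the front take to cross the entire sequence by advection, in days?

0.490

With flow normal to the layers, continuity requires the same specific discharge q through every layer.
Σ(b_i/K_i) = 3.20/24.4 + 11.3/61.6 + 7.56/7.54 = 1.317 d.
q = Δh / Σ(b_i/K_i) = 14.2 / 1.317 = 10.78 m/day.
In each layer the seepage velocity is v_i = q/n_i, so the layer transit time is t_i = b_i·n_i / q:
  layer 1 (medium sand): t_1 = 3.20 × 0.26 / 10.78 = 0.07718 d
  layer 2 (coarse sand): t_2 = 11.3 × 0.30 / 10.78 = 0.3145 d
  layer 3 (karst limestone): t_3 = 7.56 × 0.14 / 10.78 = 0.09818 d
Total t = Σ t_i = 0.4898 days.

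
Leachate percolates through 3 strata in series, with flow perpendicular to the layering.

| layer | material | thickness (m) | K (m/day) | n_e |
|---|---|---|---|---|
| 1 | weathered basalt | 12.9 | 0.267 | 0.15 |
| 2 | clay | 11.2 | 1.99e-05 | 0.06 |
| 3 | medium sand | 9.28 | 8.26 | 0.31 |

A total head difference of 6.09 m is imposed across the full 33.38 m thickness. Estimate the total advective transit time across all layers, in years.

With flow normal to the layers, continuity requires the same specific discharge q through every layer.
Σ(b_i/K_i) = 12.9/0.267 + 11.2/1.99e-05 + 9.28/8.26 = 5.629e+05 d.
q = Δh / Σ(b_i/K_i) = 6.09 / 5.629e+05 = 1.082e-05 m/day.
In each layer the seepage velocity is v_i = q/n_i, so the layer transit time is t_i = b_i·n_i / q:
  layer 1 (weathered basalt): t_1 = 12.9 × 0.15 / 1.082e-05 = 1.788e+05 d
  layer 2 (clay): t_2 = 11.2 × 0.06 / 1.082e-05 = 62109 d
  layer 3 (medium sand): t_3 = 9.28 × 0.31 / 1.082e-05 = 2.659e+05 d
Total t = Σ t_i = 5.068e+05 days = 1388 years.

1390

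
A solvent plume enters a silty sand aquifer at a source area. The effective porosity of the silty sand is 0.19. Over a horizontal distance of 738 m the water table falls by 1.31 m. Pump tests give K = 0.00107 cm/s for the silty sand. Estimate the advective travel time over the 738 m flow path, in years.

Convert K: 0.00107 cm/s × 864 = 0.9245 m/day.
Hydraulic gradient i = Δh / L = 1.31 / 738 = 0.001775.
Darcy flux q = K · i = 0.9245 × 0.001775 = 0.001641 m/day.
Seepage velocity v = q / n_e = 0.001641 / 0.19 = 0.008637 m/day.
Travel time t = L / v = 738 / 0.008637 = 85447 days = 233.9 years.

234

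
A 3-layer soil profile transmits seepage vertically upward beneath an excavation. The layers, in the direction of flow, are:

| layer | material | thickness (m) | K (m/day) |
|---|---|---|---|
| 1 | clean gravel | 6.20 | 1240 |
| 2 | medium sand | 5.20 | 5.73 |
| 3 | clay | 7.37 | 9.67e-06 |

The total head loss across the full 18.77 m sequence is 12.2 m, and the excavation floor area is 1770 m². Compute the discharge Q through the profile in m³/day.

0.0283

Flow is perpendicular to layering, so the layers act in series and the equivalent K is the thickness-weighted harmonic mean.
Total thickness L = 6.20 + 5.20 + 7.37 = 18.77 m.
Σ(b_i/K_i) = 6.20/1240 + 5.20/5.73 + 7.37/9.67e-06 = 7.622e+05 d.
K_eq = L / Σ(b_i/K_i) = 18.77 / 7.622e+05 = 2.463e-05 m/day.
Q = K_eq · A · (Δh/L) = 2.463e-05 × 1770 × (12.2/18.77) = 0.02833 m³/day.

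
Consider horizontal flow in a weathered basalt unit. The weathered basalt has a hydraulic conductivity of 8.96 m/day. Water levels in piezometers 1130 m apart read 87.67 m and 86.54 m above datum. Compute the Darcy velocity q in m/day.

Hydraulic gradient i = (87.67 − 86.54) / 1130 = 1.13 / 1130 = 0.001000.
Specific discharge q = K · i = 8.960 × 0.001000 = 0.008960 m/day.

0.00896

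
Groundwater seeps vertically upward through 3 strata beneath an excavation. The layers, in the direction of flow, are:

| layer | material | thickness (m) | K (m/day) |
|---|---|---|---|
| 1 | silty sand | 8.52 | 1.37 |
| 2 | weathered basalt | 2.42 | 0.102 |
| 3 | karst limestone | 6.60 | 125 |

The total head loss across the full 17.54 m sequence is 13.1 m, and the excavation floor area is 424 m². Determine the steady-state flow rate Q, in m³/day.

Flow is perpendicular to layering, so the layers act in series and the equivalent K is the thickness-weighted harmonic mean.
Total thickness L = 8.52 + 2.42 + 6.60 = 17.54 m.
Σ(b_i/K_i) = 8.52/1.37 + 2.42/0.102 + 6.60/125 = 30.00 d.
K_eq = L / Σ(b_i/K_i) = 17.54 / 30.00 = 0.5847 m/day.
Q = K_eq · A · (Δh/L) = 0.5847 × 424 × (13.1/17.54) = 185.2 m³/day.

185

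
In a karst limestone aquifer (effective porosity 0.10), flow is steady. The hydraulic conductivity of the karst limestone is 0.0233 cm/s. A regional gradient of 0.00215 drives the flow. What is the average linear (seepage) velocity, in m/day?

Convert K: 0.0233 cm/s × 864 = 20.13 m/day.
Hydraulic gradient i = 0.00215.
Darcy flux q = K · i = 20.13 × 0.002150 = 0.04328 m/day.
Seepage velocity v = q / n_e = 0.04328 / 0.10 = 0.4328 m/day.

0.433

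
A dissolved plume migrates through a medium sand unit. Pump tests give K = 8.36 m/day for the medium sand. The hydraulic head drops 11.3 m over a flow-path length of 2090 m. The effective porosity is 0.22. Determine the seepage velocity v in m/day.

0.205

Hydraulic gradient i = Δh / L = 11.3 / 2090 = 0.005407.
Darcy flux q = K · i = 8.360 × 0.005407 = 0.04520 m/day.
Seepage velocity v = q / n_e = 0.04520 / 0.22 = 0.2055 m/day.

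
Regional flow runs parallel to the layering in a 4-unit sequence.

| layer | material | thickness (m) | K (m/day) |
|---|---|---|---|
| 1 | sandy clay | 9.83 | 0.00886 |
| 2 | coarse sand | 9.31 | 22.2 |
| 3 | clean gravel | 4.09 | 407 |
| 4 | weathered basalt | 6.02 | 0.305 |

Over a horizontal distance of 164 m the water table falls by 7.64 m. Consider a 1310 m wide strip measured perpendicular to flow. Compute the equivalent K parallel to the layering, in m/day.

64.0

Flow is parallel to layering, so each bed carries its own Darcy discharge and the transmissivities add.
Σ(K_i·b_i) = 0.00886×9.83 + 22.2×9.31 + 407×4.09 + 0.305×6.02 = 1873 m²/day.
Total thickness b = 29.25 m, so K_eq = Σ(K_i·b_i)/b = 64.04 m/day.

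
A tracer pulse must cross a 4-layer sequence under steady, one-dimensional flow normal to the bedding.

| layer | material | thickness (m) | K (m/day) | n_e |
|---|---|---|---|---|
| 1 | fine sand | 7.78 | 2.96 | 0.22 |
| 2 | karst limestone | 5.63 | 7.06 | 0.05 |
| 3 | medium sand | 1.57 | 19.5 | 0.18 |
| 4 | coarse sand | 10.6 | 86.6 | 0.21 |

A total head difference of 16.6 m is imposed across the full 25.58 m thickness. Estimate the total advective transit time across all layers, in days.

With flow normal to the layers, continuity requires the same specific discharge q through every layer.
Σ(b_i/K_i) = 7.78/2.96 + 5.63/7.06 + 1.57/19.5 + 10.6/86.6 = 3.629 d.
q = Δh / Σ(b_i/K_i) = 16.6 / 3.629 = 4.575 m/day.
In each layer the seepage velocity is v_i = q/n_i, so the layer transit time is t_i = b_i·n_i / q:
  layer 1 (fine sand): t_1 = 7.78 × 0.22 / 4.575 = 0.3742 d
  layer 2 (karst limestone): t_2 = 5.63 × 0.05 / 4.575 = 0.06154 d
  layer 3 (medium sand): t_3 = 1.57 × 0.18 / 4.575 = 0.06178 d
  layer 4 (coarse sand): t_4 = 10.6 × 0.21 / 4.575 = 0.4866 d
Total t = Σ t_i = 0.9841 days.

0.984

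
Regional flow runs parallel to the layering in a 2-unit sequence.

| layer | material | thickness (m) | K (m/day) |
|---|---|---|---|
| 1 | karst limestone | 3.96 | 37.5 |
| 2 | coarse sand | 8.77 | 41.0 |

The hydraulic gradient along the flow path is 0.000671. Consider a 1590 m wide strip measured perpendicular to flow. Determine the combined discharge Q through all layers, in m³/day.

Flow is parallel to layering, so each bed carries its own Darcy discharge and the transmissivities add.
Σ(K_i·b_i) = 37.5×3.96 + 41.0×8.77 = 508.1 m²/day.
Hydraulic gradient i = 0.000671.
Q = Σ(K_i·b_i) · W · i = 508.1 × 1590 × 0.0006710 = 542.1 m³/day.

542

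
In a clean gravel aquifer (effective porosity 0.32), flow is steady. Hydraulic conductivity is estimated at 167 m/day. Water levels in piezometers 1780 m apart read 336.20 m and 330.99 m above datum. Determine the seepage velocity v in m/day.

Hydraulic gradient i = (336.20 − 330.99) / 1780 = 5.21 / 1780 = 0.002927.
Darcy flux q = K · i = 167.0 × 0.002927 = 0.4888 m/day.
Seepage velocity v = q / n_e = 0.4888 / 0.32 = 1.528 m/day.

1.53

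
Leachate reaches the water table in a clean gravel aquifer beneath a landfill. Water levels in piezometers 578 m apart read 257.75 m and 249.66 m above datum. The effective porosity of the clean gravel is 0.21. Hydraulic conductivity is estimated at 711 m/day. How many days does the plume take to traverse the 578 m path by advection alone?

12.2

Hydraulic gradient i = (257.75 − 249.66) / 578 = 8.09 / 578 = 0.01400.
Darcy flux q = K · i = 711.0 × 0.01400 = 9.952 m/day.
Seepage velocity v = q / n_e = 9.952 / 0.21 = 47.39 m/day.
Travel time t = L / v = 578 / 47.39 = 12.20 days.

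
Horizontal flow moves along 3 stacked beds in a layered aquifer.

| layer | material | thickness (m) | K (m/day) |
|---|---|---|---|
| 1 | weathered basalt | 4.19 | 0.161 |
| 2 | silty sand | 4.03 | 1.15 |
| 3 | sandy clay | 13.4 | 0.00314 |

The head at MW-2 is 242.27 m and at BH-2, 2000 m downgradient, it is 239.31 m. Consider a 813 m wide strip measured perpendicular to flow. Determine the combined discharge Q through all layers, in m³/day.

Flow is parallel to layering, so each bed carries its own Darcy discharge and the transmissivities add.
Σ(K_i·b_i) = 0.161×4.19 + 1.15×4.03 + 0.00314×13.4 = 5.351 m²/day.
Hydraulic gradient i = (242.27 − 239.31) / 2000 = 2.96 / 2000 = 0.001480.
Q = Σ(K_i·b_i) · W · i = 5.351 × 813 × 0.001480 = 6.439 m³/day.

6.44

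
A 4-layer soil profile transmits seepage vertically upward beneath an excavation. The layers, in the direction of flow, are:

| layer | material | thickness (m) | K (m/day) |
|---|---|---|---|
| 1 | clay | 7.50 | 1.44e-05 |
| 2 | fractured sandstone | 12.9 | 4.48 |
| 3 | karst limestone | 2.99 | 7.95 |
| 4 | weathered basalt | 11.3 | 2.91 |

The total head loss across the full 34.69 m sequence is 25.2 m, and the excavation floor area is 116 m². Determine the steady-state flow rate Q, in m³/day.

0.00561

Flow is perpendicular to layering, so the layers act in series and the equivalent K is the thickness-weighted harmonic mean.
Total thickness L = 7.50 + 12.9 + 2.99 + 11.3 = 34.69 m.
Σ(b_i/K_i) = 7.50/1.44e-05 + 12.9/4.48 + 2.99/7.95 + 11.3/2.91 = 5.208e+05 d.
K_eq = L / Σ(b_i/K_i) = 34.69 / 5.208e+05 = 6.660e-05 m/day.
Q = K_eq · A · (Δh/L) = 6.660e-05 × 116 × (25.2/34.69) = 0.005612 m³/day.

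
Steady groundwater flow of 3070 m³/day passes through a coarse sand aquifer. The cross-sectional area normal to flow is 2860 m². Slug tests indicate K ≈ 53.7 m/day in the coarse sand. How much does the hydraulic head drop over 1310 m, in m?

From Q = K·A·i, i = Q / (K·A) = 3070 / (53.70 × 2860) = 0.01999.
Head loss Δh = i · L = 0.01999 × 1310 = 26.19 m.

26.2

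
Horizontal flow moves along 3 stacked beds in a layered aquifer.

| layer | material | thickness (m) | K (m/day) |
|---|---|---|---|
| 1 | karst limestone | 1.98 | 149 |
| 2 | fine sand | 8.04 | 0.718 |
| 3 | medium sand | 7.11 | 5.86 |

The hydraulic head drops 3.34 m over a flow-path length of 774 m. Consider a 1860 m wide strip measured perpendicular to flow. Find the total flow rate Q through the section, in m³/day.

Flow is parallel to layering, so each bed carries its own Darcy discharge and the transmissivities add.
Σ(K_i·b_i) = 149×1.98 + 0.718×8.04 + 5.86×7.11 = 342.5 m²/day.
Hydraulic gradient i = Δh / L = 3.34 / 774 = 0.004315.
Q = Σ(K_i·b_i) · W · i = 342.5 × 1860 × 0.004315 = 2749 m³/day.

2750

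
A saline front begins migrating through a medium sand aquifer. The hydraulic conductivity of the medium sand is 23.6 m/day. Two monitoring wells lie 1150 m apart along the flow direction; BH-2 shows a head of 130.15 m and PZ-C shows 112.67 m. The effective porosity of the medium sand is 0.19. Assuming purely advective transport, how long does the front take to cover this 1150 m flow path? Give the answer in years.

1.67

Hydraulic gradient i = (130.15 − 112.67) / 1150 = 17.48 / 1150 = 0.01520.
Darcy flux q = K · i = 23.60 × 0.01520 = 0.3587 m/day.
Seepage velocity v = q / n_e = 0.3587 / 0.19 = 1.888 m/day.
Travel time t = L / v = 1150 / 1.888 = 609.1 days = 1.668 years.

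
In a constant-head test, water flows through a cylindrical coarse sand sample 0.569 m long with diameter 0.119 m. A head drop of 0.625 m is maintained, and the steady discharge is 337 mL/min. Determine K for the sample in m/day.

39.7

Cross-sectional area A = π·(d/2)² = π × (0.119/2)² = 0.01112 m².
Convert discharge: 337 mL/min = 5.617e-06 m³/s.
Darcy's law rearranged: K = Q·L / (A·Δh) = 5.617e-06 × 0.569 / (0.01112 × 0.625) = 0.0004598 m/s = 39.72 m/day.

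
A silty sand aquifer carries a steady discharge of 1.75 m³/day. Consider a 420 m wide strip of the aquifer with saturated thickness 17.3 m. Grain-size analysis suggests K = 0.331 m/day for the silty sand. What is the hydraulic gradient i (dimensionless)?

0.000728

Cross-sectional area A = 420 × 17.3 = 7266 m².
From Q = K·A·i, i = Q / (K·A) = 1.75 / (0.3310 × 7266) = 0.0007276.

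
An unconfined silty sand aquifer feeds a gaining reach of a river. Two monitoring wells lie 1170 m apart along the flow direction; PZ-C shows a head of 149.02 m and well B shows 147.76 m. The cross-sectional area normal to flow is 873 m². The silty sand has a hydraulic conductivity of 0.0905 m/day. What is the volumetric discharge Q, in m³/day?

0.0851

Hydraulic gradient i = (149.02 − 147.76) / 1170 = 1.26 / 1170 = 0.001077.
Darcy's law: Q = K · A · i = 0.09050 × 873.0 × 0.001077 = 0.08508 m³/day.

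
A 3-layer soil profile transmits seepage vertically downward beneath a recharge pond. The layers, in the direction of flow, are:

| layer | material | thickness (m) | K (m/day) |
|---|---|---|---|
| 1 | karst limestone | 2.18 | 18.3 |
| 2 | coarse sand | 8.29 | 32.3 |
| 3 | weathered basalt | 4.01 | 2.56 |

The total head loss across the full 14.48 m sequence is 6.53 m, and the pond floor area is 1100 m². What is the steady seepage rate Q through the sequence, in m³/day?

Flow is perpendicular to layering, so the layers act in series and the equivalent K is the thickness-weighted harmonic mean.
Total thickness L = 2.18 + 8.29 + 4.01 = 14.48 m.
Σ(b_i/K_i) = 2.18/18.3 + 8.29/32.3 + 4.01/2.56 = 1.942 d.
K_eq = L / Σ(b_i/K_i) = 14.48 / 1.942 = 7.456 m/day.
Q = K_eq · A · (Δh/L) = 7.456 × 1100 × (6.53/14.48) = 3698 m³/day.

3700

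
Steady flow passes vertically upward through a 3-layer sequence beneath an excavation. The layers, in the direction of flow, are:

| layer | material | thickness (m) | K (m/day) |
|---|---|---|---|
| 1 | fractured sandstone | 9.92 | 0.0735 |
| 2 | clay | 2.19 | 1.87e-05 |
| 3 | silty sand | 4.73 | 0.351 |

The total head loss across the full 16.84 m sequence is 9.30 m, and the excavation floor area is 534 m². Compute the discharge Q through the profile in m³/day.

Flow is perpendicular to layering, so the layers act in series and the equivalent K is the thickness-weighted harmonic mean.
Total thickness L = 9.92 + 2.19 + 4.73 = 16.84 m.
Σ(b_i/K_i) = 9.92/0.0735 + 2.19/1.87e-05 + 4.73/0.351 = 1.173e+05 d.
K_eq = L / Σ(b_i/K_i) = 16.84 / 1.173e+05 = 0.0001436 m/day.
Q = K_eq · A · (Δh/L) = 0.0001436 × 534 × (9.30/16.84) = 0.04235 m³/day.

0.0424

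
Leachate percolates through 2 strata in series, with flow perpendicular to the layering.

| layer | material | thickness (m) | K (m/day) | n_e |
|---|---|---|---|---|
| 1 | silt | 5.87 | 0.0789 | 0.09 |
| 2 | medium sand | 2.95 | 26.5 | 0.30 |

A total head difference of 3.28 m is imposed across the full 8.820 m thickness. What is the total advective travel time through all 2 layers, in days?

With flow normal to the layers, continuity requires the same specific discharge q through every layer.
Σ(b_i/K_i) = 5.87/0.0789 + 2.95/26.5 = 74.51 d.
q = Δh / Σ(b_i/K_i) = 3.28 / 74.51 = 0.04402 m/day.
In each layer the seepage velocity is v_i = q/n_i, so the layer transit time is t_i = b_i·n_i / q:
  layer 1 (silt): t_1 = 5.87 × 0.09 / 0.04402 = 12.00 d
  layer 2 (medium sand): t_2 = 2.95 × 0.30 / 0.04402 = 20.10 d
Total t = Σ t_i = 32.10 days.

32.1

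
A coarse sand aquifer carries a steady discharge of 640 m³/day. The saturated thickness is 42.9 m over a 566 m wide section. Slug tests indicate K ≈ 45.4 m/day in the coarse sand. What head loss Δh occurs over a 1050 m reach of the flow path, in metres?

0.610

Cross-sectional area A = 566 × 42.9 = 24281 m².
From Q = K·A·i, i = Q / (K·A) = 640 / (45.40 × 24281) = 0.0005806.
Head loss Δh = i · L = 0.0005806 × 1050 = 0.6096 m.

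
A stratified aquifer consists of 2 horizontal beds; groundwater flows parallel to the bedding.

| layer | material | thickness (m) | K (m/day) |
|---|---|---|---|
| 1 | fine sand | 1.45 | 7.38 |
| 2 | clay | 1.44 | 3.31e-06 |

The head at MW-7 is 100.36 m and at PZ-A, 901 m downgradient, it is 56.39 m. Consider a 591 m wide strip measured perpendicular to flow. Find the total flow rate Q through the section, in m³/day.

309

Flow is parallel to layering, so each bed carries its own Darcy discharge and the transmissivities add.
Σ(K_i·b_i) = 7.38×1.45 + 3.31e-06×1.44 = 10.70 m²/day.
Hydraulic gradient i = (100.36 − 56.39) / 901 = 43.97 / 901 = 0.04880.
Q = Σ(K_i·b_i) · W · i = 10.70 × 591 × 0.04880 = 308.6 m³/day.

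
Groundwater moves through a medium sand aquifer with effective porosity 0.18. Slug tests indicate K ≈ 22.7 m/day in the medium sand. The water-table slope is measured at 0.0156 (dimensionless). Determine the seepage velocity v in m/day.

1.97

Hydraulic gradient i = 0.0156.
Darcy flux q = K · i = 22.70 × 0.01560 = 0.3541 m/day.
Seepage velocity v = q / n_e = 0.3541 / 0.18 = 1.967 m/day.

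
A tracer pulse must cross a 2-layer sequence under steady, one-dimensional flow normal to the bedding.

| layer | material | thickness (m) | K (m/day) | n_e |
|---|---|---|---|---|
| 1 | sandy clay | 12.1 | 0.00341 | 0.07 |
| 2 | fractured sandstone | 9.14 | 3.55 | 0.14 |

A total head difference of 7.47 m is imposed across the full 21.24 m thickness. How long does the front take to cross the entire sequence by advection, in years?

2.77

With flow normal to the layers, continuity requires the same specific discharge q through every layer.
Σ(b_i/K_i) = 12.1/0.00341 + 9.14/3.55 = 3551 d.
q = Δh / Σ(b_i/K_i) = 7.47 / 3551 = 0.002104 m/day.
In each layer the seepage velocity is v_i = q/n_i, so the layer transit time is t_i = b_i·n_i / q:
  layer 1 (sandy clay): t_1 = 12.1 × 0.07 / 0.002104 = 402.6 d
  layer 2 (fractured sandstone): t_2 = 9.14 × 0.14 / 0.002104 = 608.3 d
Total t = Σ t_i = 1011 days = 2.768 years.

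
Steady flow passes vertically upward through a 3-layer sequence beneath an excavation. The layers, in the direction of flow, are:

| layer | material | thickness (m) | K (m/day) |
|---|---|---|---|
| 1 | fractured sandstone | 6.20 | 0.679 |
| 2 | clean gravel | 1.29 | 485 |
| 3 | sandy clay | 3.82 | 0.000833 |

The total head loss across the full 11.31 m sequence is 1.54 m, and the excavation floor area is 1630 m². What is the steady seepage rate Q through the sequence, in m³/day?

0.546

Flow is perpendicular to layering, so the layers act in series and the equivalent K is the thickness-weighted harmonic mean.
Total thickness L = 6.20 + 1.29 + 3.82 = 11.31 m.
Σ(b_i/K_i) = 6.20/0.679 + 1.29/485 + 3.82/0.000833 = 4595 d.
K_eq = L / Σ(b_i/K_i) = 11.31 / 4595 = 0.002461 m/day.
Q = K_eq · A · (Δh/L) = 0.002461 × 1630 × (1.54/11.31) = 0.5463 m³/day.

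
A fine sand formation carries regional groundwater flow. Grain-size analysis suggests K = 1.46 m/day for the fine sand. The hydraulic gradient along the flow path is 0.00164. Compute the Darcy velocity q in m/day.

0.00239

Hydraulic gradient i = 0.00164.
Specific discharge q = K · i = 1.460 × 0.001640 = 0.002394 m/day.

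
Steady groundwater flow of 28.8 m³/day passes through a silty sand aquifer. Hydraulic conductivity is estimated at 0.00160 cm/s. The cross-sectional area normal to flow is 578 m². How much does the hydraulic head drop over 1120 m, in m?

Convert K: 0.00160 cm/s × 864 = 1.382 m/day.
From Q = K·A·i, i = Q / (K·A) = 28.8 / (1.382 × 578.0) = 0.03604.
Head loss Δh = i · L = 0.03604 × 1120 = 40.37 m.

40.4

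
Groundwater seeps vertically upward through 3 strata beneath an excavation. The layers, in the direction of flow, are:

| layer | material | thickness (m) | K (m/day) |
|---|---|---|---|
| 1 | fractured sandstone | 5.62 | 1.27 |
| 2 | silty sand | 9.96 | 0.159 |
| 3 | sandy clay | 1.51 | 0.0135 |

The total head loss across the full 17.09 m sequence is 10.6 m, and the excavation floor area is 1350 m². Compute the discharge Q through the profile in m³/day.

80.0

Flow is perpendicular to layering, so the layers act in series and the equivalent K is the thickness-weighted harmonic mean.
Total thickness L = 5.62 + 9.96 + 1.51 = 17.09 m.
Σ(b_i/K_i) = 5.62/1.27 + 9.96/0.159 + 1.51/0.0135 = 178.9 d.
K_eq = L / Σ(b_i/K_i) = 17.09 / 178.9 = 0.09552 m/day.
Q = K_eq · A · (Δh/L) = 0.09552 × 1350 × (10.6/17.09) = 79.98 m³/day.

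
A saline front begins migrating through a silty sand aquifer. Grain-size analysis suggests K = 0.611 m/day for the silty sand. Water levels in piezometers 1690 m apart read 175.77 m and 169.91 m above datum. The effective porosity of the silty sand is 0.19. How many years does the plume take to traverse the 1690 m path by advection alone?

415

Hydraulic gradient i = (175.77 − 169.91) / 1690 = 5.86 / 1690 = 0.003467.
Darcy flux q = K · i = 0.6110 × 0.003467 = 0.002119 m/day.
Seepage velocity v = q / n_e = 0.002119 / 0.19 = 0.01115 m/day.
Travel time t = L / v = 1690 / 0.01115 = 1.516e+05 days = 415.0 years.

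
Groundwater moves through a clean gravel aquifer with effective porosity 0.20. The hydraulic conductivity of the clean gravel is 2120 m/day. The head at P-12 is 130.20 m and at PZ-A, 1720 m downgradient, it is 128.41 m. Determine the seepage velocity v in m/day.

Hydraulic gradient i = (130.20 − 128.41) / 1720 = 1.79 / 1720 = 0.001041.
Darcy flux q = K · i = 2120 × 0.001041 = 2.206 m/day.
Seepage velocity v = q / n_e = 2.206 / 0.20 = 11.03 m/day.

11.0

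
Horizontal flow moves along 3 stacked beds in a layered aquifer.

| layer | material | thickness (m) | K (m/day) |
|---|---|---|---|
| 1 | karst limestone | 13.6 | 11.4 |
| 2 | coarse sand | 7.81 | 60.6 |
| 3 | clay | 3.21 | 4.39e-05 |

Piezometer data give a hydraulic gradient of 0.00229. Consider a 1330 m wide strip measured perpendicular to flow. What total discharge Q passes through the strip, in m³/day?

1910

Flow is parallel to layering, so each bed carries its own Darcy discharge and the transmissivities add.
Σ(K_i·b_i) = 11.4×13.6 + 60.6×7.81 + 4.39e-05×3.21 = 628.3 m²/day.
Hydraulic gradient i = 0.00229.
Q = Σ(K_i·b_i) · W · i = 628.3 × 1330 × 0.002290 = 1914 m³/day.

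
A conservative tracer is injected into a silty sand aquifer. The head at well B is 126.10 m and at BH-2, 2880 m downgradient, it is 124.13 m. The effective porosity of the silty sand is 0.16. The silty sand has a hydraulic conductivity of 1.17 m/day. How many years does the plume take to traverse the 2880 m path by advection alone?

Hydraulic gradient i = (126.10 − 124.13) / 2880 = 1.97 / 2880 = 0.0006840.
Darcy flux q = K · i = 1.170 × 0.0006840 = 0.0008003 m/day.
Seepage velocity v = q / n_e = 0.0008003 / 0.16 = 0.005002 m/day.
Travel time t = L / v = 2880 / 0.005002 = 5.758e+05 days = 1576 years.

1580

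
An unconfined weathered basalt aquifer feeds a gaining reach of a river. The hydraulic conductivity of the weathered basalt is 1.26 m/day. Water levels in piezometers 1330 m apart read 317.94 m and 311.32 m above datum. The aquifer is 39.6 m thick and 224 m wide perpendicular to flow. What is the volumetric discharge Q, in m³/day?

Cross-sectional area A = 224 × 39.6 = 8870 m².
Hydraulic gradient i = (317.94 − 311.32) / 1330 = 6.62 / 1330 = 0.004977.
Darcy's law: Q = K · A · i = 1.260 × 8870 × 0.004977 = 55.63 m³/day.

55.6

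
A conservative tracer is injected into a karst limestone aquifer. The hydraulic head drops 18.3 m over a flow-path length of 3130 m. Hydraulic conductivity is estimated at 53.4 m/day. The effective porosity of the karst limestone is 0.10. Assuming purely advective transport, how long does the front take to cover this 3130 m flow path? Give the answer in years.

Hydraulic gradient i = Δh / L = 18.3 / 3130 = 0.005847.
Darcy flux q = K · i = 53.40 × 0.005847 = 0.3122 m/day.
Seepage velocity v = q / n_e = 0.3122 / 0.10 = 3.122 m/day.
Travel time t = L / v = 3130 / 3.122 = 1003 days = 2.745 years.

2.74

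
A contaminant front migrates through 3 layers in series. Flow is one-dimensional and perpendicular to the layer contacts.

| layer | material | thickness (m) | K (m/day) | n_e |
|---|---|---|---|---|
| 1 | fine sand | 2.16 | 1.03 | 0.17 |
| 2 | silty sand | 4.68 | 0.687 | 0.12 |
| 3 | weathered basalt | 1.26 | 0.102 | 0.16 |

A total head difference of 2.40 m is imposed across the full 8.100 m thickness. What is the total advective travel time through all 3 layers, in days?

With flow normal to the layers, continuity requires the same specific discharge q through every layer.
Σ(b_i/K_i) = 2.16/1.03 + 4.68/0.687 + 1.26/0.102 = 21.26 d.
q = Δh / Σ(b_i/K_i) = 2.40 / 21.26 = 0.1129 m/day.
In each layer the seepage velocity is v_i = q/n_i, so the layer transit time is t_i = b_i·n_i / q:
  layer 1 (fine sand): t_1 = 2.16 × 0.17 / 0.1129 = 3.253 d
  layer 2 (silty sand): t_2 = 4.68 × 0.12 / 0.1129 = 4.975 d
  layer 3 (weathered basalt): t_3 = 1.26 × 0.16 / 0.1129 = 1.786 d
Total t = Σ t_i = 10.01 days.

10.0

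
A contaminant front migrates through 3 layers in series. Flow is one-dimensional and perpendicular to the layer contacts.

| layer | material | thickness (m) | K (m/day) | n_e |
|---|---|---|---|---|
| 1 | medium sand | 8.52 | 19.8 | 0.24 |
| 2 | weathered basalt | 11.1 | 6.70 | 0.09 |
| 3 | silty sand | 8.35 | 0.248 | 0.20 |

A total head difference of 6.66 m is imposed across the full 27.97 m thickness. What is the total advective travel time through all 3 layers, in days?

With flow normal to the layers, continuity requires the same specific discharge q through every layer.
Σ(b_i/K_i) = 8.52/19.8 + 11.1/6.70 + 8.35/0.248 = 35.76 d.
q = Δh / Σ(b_i/K_i) = 6.66 / 35.76 = 0.1863 m/day.
In each layer the seepage velocity is v_i = q/n_i, so the layer transit time is t_i = b_i·n_i / q:
  layer 1 (medium sand): t_1 = 8.52 × 0.24 / 0.1863 = 10.98 d
  layer 2 (weathered basalt): t_2 = 11.1 × 0.09 / 0.1863 = 5.363 d
  layer 3 (silty sand): t_3 = 8.35 × 0.20 / 0.1863 = 8.966 d
Total t = Σ t_i = 25.31 days.

25.3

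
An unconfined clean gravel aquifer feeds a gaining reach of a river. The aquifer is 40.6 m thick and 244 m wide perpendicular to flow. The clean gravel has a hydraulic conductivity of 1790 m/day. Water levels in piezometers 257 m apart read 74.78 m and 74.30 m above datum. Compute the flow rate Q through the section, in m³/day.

33100

Cross-sectional area A = 244 × 40.6 = 9906 m².
Hydraulic gradient i = (74.78 − 74.30) / 257 = 0.48 / 257 = 0.001868.
Darcy's law: Q = K · A · i = 1790 × 9906 × 0.001868 = 33119 m³/day.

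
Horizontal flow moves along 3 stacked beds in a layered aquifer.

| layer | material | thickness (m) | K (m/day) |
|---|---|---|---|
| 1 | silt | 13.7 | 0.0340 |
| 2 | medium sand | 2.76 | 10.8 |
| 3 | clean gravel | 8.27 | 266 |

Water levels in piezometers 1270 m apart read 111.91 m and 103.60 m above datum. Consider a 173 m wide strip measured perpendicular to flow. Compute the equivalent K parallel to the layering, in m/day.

Flow is parallel to layering, so each bed carries its own Darcy discharge and the transmissivities add.
Σ(K_i·b_i) = 0.0340×13.7 + 10.8×2.76 + 266×8.27 = 2230 m²/day.
Total thickness b = 24.73 m, so K_eq = Σ(K_i·b_i)/b = 90.18 m/day.

90.2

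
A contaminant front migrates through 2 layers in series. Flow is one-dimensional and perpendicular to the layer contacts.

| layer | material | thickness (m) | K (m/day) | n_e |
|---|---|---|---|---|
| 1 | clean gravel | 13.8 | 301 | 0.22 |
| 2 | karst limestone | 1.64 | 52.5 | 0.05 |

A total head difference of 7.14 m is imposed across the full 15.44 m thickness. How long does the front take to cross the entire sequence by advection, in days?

0.0337

With flow normal to the layers, continuity requires the same specific discharge q through every layer.
Σ(b_i/K_i) = 13.8/301 + 1.64/52.5 = 0.07709 d.
q = Δh / Σ(b_i/K_i) = 7.14 / 0.07709 = 92.62 m/day.
In each layer the seepage velocity is v_i = q/n_i, so the layer transit time is t_i = b_i·n_i / q:
  layer 1 (clean gravel): t_1 = 13.8 × 0.22 / 92.62 = 0.03278 d
  layer 2 (karst limestone): t_2 = 1.64 × 0.05 / 92.62 = 0.0008853 d
Total t = Σ t_i = 0.03366 days.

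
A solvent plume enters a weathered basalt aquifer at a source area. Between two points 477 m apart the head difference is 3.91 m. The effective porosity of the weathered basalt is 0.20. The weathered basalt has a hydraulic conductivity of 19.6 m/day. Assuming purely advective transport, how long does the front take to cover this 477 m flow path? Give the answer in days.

594

Hydraulic gradient i = Δh / L = 3.91 / 477 = 0.008197.
Darcy flux q = K · i = 19.60 × 0.008197 = 0.1607 m/day.
Seepage velocity v = q / n_e = 0.1607 / 0.20 = 0.8033 m/day.
Travel time t = L / v = 477 / 0.8033 = 593.8 days.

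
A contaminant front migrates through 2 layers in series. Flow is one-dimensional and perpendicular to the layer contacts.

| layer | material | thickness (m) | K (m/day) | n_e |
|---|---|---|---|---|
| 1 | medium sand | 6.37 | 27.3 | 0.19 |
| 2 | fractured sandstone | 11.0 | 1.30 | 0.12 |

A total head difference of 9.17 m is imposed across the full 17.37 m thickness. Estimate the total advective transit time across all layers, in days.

With flow normal to the layers, continuity requires the same specific discharge q through every layer.
Σ(b_i/K_i) = 6.37/27.3 + 11.0/1.30 = 8.695 d.
q = Δh / Σ(b_i/K_i) = 9.17 / 8.695 = 1.055 m/day.
In each layer the seepage velocity is v_i = q/n_i, so the layer transit time is t_i = b_i·n_i / q:
  layer 1 (medium sand): t_1 = 6.37 × 0.19 / 1.055 = 1.148 d
  layer 2 (fractured sandstone): t_2 = 11.0 × 0.12 / 1.055 = 1.252 d
Total t = Σ t_i = 2.399 days.

2.40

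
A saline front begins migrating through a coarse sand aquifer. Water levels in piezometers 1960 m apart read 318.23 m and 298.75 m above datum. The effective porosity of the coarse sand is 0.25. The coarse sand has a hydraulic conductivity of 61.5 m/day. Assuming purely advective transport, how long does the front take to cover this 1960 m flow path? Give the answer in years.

2.19

Hydraulic gradient i = (318.23 − 298.75) / 1960 = 19.48 / 1960 = 0.009939.
Darcy flux q = K · i = 61.50 × 0.009939 = 0.6112 m/day.
Seepage velocity v = q / n_e = 0.6112 / 0.25 = 2.445 m/day.
Travel time t = L / v = 1960 / 2.445 = 801.7 days = 2.195 years.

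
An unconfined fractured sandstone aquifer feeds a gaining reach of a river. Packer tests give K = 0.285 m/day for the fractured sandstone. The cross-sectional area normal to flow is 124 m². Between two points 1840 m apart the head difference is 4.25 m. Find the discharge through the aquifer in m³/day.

Hydraulic gradient i = Δh / L = 4.25 / 1840 = 0.002310.
Darcy's law: Q = K · A · i = 0.2850 × 124.0 × 0.002310 = 0.08163 m³/day.

0.0816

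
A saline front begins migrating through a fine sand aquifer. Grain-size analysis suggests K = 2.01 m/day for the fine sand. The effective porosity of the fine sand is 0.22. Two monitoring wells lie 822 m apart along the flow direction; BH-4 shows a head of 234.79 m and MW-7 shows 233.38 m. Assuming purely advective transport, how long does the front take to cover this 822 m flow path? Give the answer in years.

Hydraulic gradient i = (234.79 − 233.38) / 822 = 1.41 / 822 = 0.001715.
Darcy flux q = K · i = 2.010 × 0.001715 = 0.003448 m/day.
Seepage velocity v = q / n_e = 0.003448 / 0.22 = 0.01567 m/day.
Travel time t = L / v = 822 / 0.01567 = 52451 days = 143.6 years.

144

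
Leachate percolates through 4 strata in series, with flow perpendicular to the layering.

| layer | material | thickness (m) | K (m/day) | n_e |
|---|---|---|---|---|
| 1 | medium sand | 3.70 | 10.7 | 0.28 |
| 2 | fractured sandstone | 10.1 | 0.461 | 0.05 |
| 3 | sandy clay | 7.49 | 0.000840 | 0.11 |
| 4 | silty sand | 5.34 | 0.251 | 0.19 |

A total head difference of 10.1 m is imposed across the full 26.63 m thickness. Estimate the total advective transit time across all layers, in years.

With flow normal to the layers, continuity requires the same specific discharge q through every layer.
Σ(b_i/K_i) = 3.70/10.7 + 10.1/0.461 + 7.49/0.000840 + 5.34/0.251 = 8960 d.
q = Δh / Σ(b_i/K_i) = 10.1 / 8960 = 0.001127 m/day.
In each layer the seepage velocity is v_i = q/n_i, so the layer transit time is t_i = b_i·n_i / q:
  layer 1 (medium sand): t_1 = 3.70 × 0.28 / 0.001127 = 919.1 d
  layer 2 (fractured sandstone): t_2 = 10.1 × 0.05 / 0.001127 = 448.0 d
  layer 3 (sandy clay): t_3 = 7.49 × 0.11 / 0.001127 = 730.9 d
  layer 4 (silty sand): t_4 = 5.34 × 0.19 / 0.001127 = 900.1 d
Total t = Σ t_i = 2998 days = 8.208 years.

8.21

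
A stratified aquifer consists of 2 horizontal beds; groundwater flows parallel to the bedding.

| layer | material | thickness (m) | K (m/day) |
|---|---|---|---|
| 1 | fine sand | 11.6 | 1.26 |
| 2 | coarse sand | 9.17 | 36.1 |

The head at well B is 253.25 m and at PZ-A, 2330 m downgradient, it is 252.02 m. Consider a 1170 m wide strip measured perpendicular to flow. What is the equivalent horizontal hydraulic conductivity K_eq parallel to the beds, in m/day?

Flow is parallel to layering, so each bed carries its own Darcy discharge and the transmissivities add.
Σ(K_i·b_i) = 1.26×11.6 + 36.1×9.17 = 345.7 m²/day.
Total thickness b = 20.77 m, so K_eq = Σ(K_i·b_i)/b = 16.64 m/day.

16.6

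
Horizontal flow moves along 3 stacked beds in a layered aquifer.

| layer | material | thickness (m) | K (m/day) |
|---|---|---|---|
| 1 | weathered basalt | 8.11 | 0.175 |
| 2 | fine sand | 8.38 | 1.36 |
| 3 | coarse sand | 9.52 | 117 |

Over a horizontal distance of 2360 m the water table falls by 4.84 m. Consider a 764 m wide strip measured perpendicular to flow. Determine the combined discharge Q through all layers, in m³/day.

Flow is parallel to layering, so each bed carries its own Darcy discharge and the transmissivities add.
Σ(K_i·b_i) = 0.175×8.11 + 1.36×8.38 + 117×9.52 = 1127 m²/day.
Hydraulic gradient i = Δh / L = 4.84 / 2360 = 0.002051.
Q = Σ(K_i·b_i) · W · i = 1127 × 764 × 0.002051 = 1765 m³/day.

1770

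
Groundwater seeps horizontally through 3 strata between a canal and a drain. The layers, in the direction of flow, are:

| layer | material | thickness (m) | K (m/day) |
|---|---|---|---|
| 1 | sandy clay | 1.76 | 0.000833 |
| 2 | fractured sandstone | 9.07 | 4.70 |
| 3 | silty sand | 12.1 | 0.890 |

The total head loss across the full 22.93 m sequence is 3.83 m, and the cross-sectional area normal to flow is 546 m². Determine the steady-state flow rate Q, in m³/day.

Flow is perpendicular to layering, so the layers act in series and the equivalent K is the thickness-weighted harmonic mean.
Total thickness L = 1.76 + 9.07 + 12.1 = 22.93 m.
Σ(b_i/K_i) = 1.76/0.000833 + 9.07/4.70 + 12.1/0.890 = 2128 d.
K_eq = L / Σ(b_i/K_i) = 22.93 / 2128 = 0.01077 m/day.
Q = K_eq · A · (Δh/L) = 0.01077 × 546 × (3.83/22.93) = 0.9825 m³/day.

0.983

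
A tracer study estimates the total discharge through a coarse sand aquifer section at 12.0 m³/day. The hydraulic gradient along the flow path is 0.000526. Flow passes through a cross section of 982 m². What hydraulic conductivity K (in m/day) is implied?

23.2

Hydraulic gradient i = 0.000526.
From Q = K·A·i, K = Q / (A·i) = 12.0 / (982.0 × 0.0005260) = 23.23 m/day.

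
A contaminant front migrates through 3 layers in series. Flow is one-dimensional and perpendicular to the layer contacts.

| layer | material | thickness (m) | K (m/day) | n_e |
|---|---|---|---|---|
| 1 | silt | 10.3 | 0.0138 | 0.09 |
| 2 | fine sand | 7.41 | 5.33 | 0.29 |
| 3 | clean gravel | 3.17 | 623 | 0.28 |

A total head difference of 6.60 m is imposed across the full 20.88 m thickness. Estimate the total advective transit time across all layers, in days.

With flow normal to the layers, continuity requires the same specific discharge q through every layer.
Σ(b_i/K_i) = 10.3/0.0138 + 7.41/5.33 + 3.17/623 = 747.8 d.
q = Δh / Σ(b_i/K_i) = 6.60 / 747.8 = 0.008826 m/day.
In each layer the seepage velocity is v_i = q/n_i, so the layer transit time is t_i = b_i·n_i / q:
  layer 1 (silt): t_1 = 10.3 × 0.09 / 0.008826 = 105.0 d
  layer 2 (fine sand): t_2 = 7.41 × 0.29 / 0.008826 = 243.5 d
  layer 3 (clean gravel): t_3 = 3.17 × 0.28 / 0.008826 = 100.6 d
Total t = Σ t_i = 449.1 days.

449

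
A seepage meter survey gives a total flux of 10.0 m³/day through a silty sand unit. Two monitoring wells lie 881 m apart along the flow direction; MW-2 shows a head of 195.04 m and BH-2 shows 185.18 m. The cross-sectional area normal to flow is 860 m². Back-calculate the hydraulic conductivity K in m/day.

Hydraulic gradient i = (195.04 − 185.18) / 881 = 9.86 / 881 = 0.01119.
From Q = K·A·i, K = Q / (A·i) = 10.0 / (860.0 × 0.01119) = 1.039 m/day.

1.04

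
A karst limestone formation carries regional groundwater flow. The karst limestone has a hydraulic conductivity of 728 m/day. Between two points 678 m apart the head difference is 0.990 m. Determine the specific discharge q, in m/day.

Hydraulic gradient i = Δh / L = 0.990 / 678 = 0.001460.
Specific discharge q = K · i = 728.0 × 0.001460 = 1.063 m/day.

1.06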